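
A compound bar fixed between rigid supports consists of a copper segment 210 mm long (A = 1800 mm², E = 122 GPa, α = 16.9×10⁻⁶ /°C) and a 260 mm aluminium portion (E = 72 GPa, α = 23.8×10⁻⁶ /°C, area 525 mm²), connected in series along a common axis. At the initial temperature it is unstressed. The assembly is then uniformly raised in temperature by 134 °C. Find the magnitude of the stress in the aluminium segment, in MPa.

σ ≈ 317 MPa (compressive)

With the walls removed the bar would change length by δ_free = Σ αᵢΔT Lᵢ = 16.9×10⁻⁶×134×210 + 23.8×10⁻⁶×134×260 = 1.305 mm.
The walls prevent any net length change, so an axial force P (same in every segment) develops. Compatibility: P · Σ Lᵢ/(AᵢEᵢ) = δ_free.
The series flexibility is Σ Lᵢ/(AᵢEᵢ) = 210/(1800×122×10³) + 260/(525×72×10³) = 7.835×10⁻⁶ mm/N.
P = 1.305 / 7.835×10⁻⁶ = 166500 N = 166.5 kN, compressive.
σ_{aluminium} = P / A = 166500 / 525 = 317.2 MPa.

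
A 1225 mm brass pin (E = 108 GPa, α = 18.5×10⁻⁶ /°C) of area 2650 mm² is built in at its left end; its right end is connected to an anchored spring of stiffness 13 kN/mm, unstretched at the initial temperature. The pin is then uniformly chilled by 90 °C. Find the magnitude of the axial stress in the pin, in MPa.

σ ≈ 9.48 MPa (tensile)

If the spring were absent the pin would shorten by αΔT L = 18.5×10⁻⁶ × 90 × 1225 = 2.04 mm.
With a force P in the spring, the elastic change of the pin is PL/(AE) and that of the spring is P/k; compatibility requires their sum to equal δ_free.
So P = δ_free / [L/(AE) + 1/k] = 2.04 / [ 1225/(2650×108×10³) + 1/(13×10³) ].
P = 2.04 / 8.12×10⁻⁵ = 25120 N.
σ = P/A = 25120/2650 = 9.478 MPa.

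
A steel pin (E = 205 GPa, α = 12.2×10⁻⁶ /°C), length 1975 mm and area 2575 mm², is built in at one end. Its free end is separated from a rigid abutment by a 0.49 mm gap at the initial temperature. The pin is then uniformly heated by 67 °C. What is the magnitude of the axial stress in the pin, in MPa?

If the wall were absent the pin would grow by αΔT L = 12.2×10⁻⁶ × 67 × 1975 = 1.614 mm.
This exceeds the 0.49 mm gap, so the wall pushes back. The portion of expansion that must be recovered elastically is δ_free − gap = 1.614 − 0.49 = 1.124 mm.
That suppressed elongation corresponds to σ = E·Δ/L = 205×10³ × 1.124/1975 = 116.7 MPa.

σ ≈ 117 MPa (compressive)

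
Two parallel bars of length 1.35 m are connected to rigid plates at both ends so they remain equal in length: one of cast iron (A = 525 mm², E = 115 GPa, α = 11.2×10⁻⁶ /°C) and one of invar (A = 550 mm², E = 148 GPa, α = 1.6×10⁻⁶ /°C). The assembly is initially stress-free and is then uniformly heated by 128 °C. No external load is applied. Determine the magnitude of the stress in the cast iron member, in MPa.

Equilibrium of a rigid end plate with no external load gives equal and opposite internal forces ±P in the two members. Since α_{cast iron} > α_{invar}, heating drives the cast iron into compression and the invar into tension.
Compatibility of the two members (thermal + elastic change equal): (α₁ − α₂)ΔT = P·[1/(A₁E₁) + 1/(A₂E₂)].
|α₁ − α₂|·ΔT = 9.6×10⁻⁶ × 128 = 0.001229.
1/(A₁E₁) + 1/(A₂E₂) = 1/(525×115×10³) + 1/(550×148×10³) = 2.885×10⁻⁸ N⁻¹.
P = 0.001229 / 2.885×10⁻⁸ = 42600 N = 42.6 kN.
σ_{cast iron} = P/A₁ = 42600/525 = 81.13 MPa, compressive.

σ ≈ 81.1 MPa (compressive)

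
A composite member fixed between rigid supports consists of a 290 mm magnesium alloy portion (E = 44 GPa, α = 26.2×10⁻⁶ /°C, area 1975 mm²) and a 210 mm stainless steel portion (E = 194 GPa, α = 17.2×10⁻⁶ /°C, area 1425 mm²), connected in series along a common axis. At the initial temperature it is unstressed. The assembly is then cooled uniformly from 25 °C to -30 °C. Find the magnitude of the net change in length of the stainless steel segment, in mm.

Free thermal contraction of the whole bar: Σ αᵢΔT Lᵢ = 26.2×10⁻⁶×55×290 + 17.2×10⁻⁶×55×210 = 0.6165 mm.
The walls prevent any net length change, so an axial force P (same in every segment) develops. Compatibility: P · Σ Lᵢ/(AᵢEᵢ) = δ_free.
Σ Lᵢ/(AᵢEᵢ) = 290/(1975×44×10³) + 210/(1425×194×10³) = 4.097×10⁻⁶ mm/N.
So P = 0.6165 / 4.097×10⁻⁶ = 150.5 kN, tensile.
For the stainless steel segment, free thermal change = 17.2×10⁻⁶×55×210 = 0.1987 mm and elastic change from P = 150500×210/(1425×194×10³) = 0.1143 mm; these oppose, so the net change is 0.0843 mm (segment shortens).

|ΔL| ≈ 0.0843 mm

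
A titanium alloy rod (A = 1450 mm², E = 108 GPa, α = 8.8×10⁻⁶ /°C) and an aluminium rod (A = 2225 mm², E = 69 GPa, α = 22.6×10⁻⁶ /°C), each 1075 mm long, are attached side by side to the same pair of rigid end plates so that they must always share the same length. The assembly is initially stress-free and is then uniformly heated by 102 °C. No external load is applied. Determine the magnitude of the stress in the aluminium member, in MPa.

σ ≈ 49 MPa (compressive)

The aluminium has the larger α, so on heating it would change length more than the titanium alloy if both were free. The rigid plates force a common final length, so the aluminium is put into compression and the titanium alloy into tension, with equal and opposite forces P (no external load).
Setting the final lengths equal and cancelling L: (α₁ − α₂)ΔT = P/(A₁E₁) + P/(A₂E₂).
|α₁ − α₂|·ΔT = 13.8×10⁻⁶ × 102 = 0.001408.
1/(A₁E₁) + 1/(A₂E₂) = 1/(1450×108×10³) + 1/(2225×69×10³) = 1.29×10⁻⁸ N⁻¹.
So P = 0.001408 / 1.29×10⁻⁸ = 109.1 kN.
σ_{aluminium} = P/A₂ = 109100/2225 = 49.04 MPa, compressive.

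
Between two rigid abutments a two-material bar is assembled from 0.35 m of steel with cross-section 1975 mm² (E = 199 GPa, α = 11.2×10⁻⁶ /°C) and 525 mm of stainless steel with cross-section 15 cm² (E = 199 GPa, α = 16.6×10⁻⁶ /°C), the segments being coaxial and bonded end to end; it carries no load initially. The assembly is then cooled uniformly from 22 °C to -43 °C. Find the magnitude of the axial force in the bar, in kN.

P ≈ 310 kN (tensile)

With the walls removed the bar would change length by δ_free = Σ αᵢΔT Lᵢ = 11.2×10⁻⁶×65×350 + 16.6×10⁻⁶×65×525 = 0.8213 mm.
The walls prevent any net length change, so an axial force P (same in every segment) develops. Compatibility: P · Σ Lᵢ/(AᵢEᵢ) = δ_free.
The series flexibility is Σ Lᵢ/(AᵢEᵢ) = 350/(1975×199×10³) + 525/(1500×199×10³) = 2.649×10⁻⁶ mm/N.
P = 0.8213 / 2.649×10⁻⁶ = 310000 N = 310 kN, tensile.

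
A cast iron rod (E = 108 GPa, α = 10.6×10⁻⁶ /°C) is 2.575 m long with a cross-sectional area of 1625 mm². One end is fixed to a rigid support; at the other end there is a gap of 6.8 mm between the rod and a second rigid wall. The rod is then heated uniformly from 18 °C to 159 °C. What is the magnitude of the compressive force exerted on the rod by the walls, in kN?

P ≈ 0 kN

Free thermal elongation = αΔT L = 10.6×10⁻⁶ × 141 × 2575 = 3.849 mm.
Since δ_free = 3.85 mm is less than the 6.8 mm gap, the rod never touches the wall. No axial force develops.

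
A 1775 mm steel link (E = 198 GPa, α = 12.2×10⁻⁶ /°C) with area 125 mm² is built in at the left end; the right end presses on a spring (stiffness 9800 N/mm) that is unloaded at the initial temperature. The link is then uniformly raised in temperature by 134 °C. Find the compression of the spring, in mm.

The unrestrained thermal change is αΔT L = 12.2×10⁻⁶ × 134 × 1775 = 2.902 mm.
With a force P in the spring, the elastic change of the link is PL/(AE) and that of the spring is P/k; compatibility requires their sum to equal δ_free.
So P = δ_free / [L/(AE) + 1/k] = 2.902 / [ 1775/(125×198×10³) + 1/(9800) ].
P = 2.902 / 0.0001738 = 16700 N.
Spring compression = P/k = 16700/(9800) = 1.704 mm.

δ ≈ 1.7 mm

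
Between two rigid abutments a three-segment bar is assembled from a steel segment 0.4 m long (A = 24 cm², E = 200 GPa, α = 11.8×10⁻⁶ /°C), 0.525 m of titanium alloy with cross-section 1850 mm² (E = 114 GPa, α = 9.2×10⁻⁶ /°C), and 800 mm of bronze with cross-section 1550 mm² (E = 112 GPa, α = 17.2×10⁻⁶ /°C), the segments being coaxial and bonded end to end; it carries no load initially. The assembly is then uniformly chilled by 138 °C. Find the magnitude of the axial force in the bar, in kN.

If the supports were absent, the total length change would be Σ αᵢΔT Lᵢ = 11.8×10⁻⁶×138×400 + 9.2×10⁻⁶×138×525 + 17.2×10⁻⁶×138×800 = 3.217 mm.
The walls prevent any net length change, so an axial force P (same in every segment) develops. Compatibility: P · Σ Lᵢ/(AᵢEᵢ) = δ_free.
The series flexibility is Σ Lᵢ/(AᵢEᵢ) = 400/(2400×200×10³) + 525/(1850×114×10³) + 800/(1550×112×10³) = 7.931×10⁻⁶ mm/N.
P = 3.217 / 7.931×10⁻⁶ = 405600 N = 405.6 kN, tensile.

P ≈ 406 kN (tensile)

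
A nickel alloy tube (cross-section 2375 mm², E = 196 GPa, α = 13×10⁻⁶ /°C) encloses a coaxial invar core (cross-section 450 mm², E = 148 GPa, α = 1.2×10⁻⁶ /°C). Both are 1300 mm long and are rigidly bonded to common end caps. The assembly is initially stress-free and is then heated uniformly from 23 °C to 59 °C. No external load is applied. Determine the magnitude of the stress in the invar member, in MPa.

σ ≈ 55 MPa (tensile)

The nickel alloy has the larger α, so on heating it would change length more than the invar if both were free. The rigid plates force a common final length, so the nickel alloy is put into compression and the invar into tension, with equal and opposite forces P (no external load).
Equating the net (thermal + elastic) strains gives |α₁ − α₂|·ΔT = P·[1/(A₁E₁) + 1/(A₂E₂)].
|α₁ − α₂|·ΔT = 11.8×10⁻⁶ × 36 = 0.0004248.
1/(A₁E₁) + 1/(A₂E₂) = 1/(2375×196×10³) + 1/(450×148×10³) = 1.716×10⁻⁸ N⁻¹.
So P = 0.0004248 / 1.716×10⁻⁸ = 24.75 kN.
σ_{invar} = P/A₂ = 24750/450 = 55 MPa, tensile.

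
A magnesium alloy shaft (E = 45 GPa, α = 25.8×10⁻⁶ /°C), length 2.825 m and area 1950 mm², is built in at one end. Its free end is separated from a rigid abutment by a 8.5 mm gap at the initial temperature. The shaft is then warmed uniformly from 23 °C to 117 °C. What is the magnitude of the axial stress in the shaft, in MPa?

σ ≈ 0 MPa

Free thermal elongation = αΔT L = 25.8×10⁻⁶ × 94 × 2825 = 6.851 mm.
Since δ_free = 6.85 mm is less than the 8.5 mm gap, the shaft never touches the wall. No axial force develops.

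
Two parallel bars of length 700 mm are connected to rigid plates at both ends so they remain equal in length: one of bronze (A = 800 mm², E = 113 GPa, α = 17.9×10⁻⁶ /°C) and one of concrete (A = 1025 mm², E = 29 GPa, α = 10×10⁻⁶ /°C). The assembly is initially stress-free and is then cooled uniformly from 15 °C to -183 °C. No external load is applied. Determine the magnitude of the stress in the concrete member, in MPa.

σ ≈ 34.1 MPa (compressive)

The bronze has the larger α, so on cooling it would change length more than the concrete if both were free. The rigid plates force a common final length, so the bronze is put into tension and the concrete into compression, with equal and opposite forces P (no external load).
Equating the net (thermal + elastic) strains gives |α₁ − α₂|·ΔT = P·[1/(A₁E₁) + 1/(A₂E₂)].
|α₁ − α₂|·ΔT = 7.9×10⁻⁶ × 198 = 0.001564.
1/(A₁E₁) + 1/(A₂E₂) = 1/(800×113×10³) + 1/(1025×29×10³) = 4.47×10⁻⁸ N⁻¹.
P = 0.001564 / 4.47×10⁻⁸ = 34990 N = 34.99 kN.
σ_{concrete} = P/A₂ = 34990/1025 = 34.14 MPa, compressive.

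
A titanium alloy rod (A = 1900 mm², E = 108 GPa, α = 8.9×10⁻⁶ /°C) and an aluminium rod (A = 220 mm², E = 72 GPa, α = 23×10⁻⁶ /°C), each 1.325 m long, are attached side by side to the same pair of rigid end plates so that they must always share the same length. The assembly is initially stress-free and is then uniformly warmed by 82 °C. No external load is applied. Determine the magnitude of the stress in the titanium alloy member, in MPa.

Equilibrium of a rigid end plate with no external load gives equal and opposite internal forces ±P in the two members. Since α_{aluminium} > α_{titanium alloy}, heating drives the aluminium into compression and the titanium alloy into tension.
Setting the final lengths equal and cancelling L: (α₁ − α₂)ΔT = P/(A₁E₁) + P/(A₂E₂).
|α₁ − α₂|·ΔT = 14.1×10⁻⁶ × 82 = 0.001156.
1/(A₁E₁) + 1/(A₂E₂) = 1/(1900×108×10³) + 1/(220×72×10³) = 6.8×10⁻⁸ N⁻¹.
So P = 0.001156 / 6.8×10⁻⁸ = 17 kN.
σ_{titanium alloy} = P/A₁ = 17000/1900 = 8.948 MPa, tensile.

σ ≈ 8.95 MPa (tensile)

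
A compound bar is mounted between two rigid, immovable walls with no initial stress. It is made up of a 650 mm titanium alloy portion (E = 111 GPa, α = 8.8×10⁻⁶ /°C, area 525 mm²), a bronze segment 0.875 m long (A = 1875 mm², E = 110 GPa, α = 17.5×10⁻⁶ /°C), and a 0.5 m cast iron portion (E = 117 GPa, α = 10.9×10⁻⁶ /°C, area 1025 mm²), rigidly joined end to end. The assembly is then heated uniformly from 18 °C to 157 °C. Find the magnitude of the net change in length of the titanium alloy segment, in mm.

|ΔL| ≈ 1.3 mm

Free thermal expansion of the whole bar: Σ αᵢΔT Lᵢ = 8.8×10⁻⁶×139×650 + 17.5×10⁻⁶×139×875 + 10.9×10⁻⁶×139×500 = 3.681 mm.
The rigid supports impose zero overall length change; the single axial force P common to all segments must satisfy P Σ Lᵢ/(AᵢEᵢ) = δ_free.
The series flexibility is Σ Lᵢ/(AᵢEᵢ) = 650/(525×111×10³) + 875/(1875×110×10³) + 500/(1025×117×10³) = 1.957×10⁻⁵ mm/N.
Hence P = δ_free / Σ(L/AE) = 3.681/1.957×10⁻⁵ = 188.1 kN (compressive).
For the titanium alloy segment, free thermal change = 8.8×10⁻⁶×139×650 = 0.7951 mm and elastic change from P = 188100×650/(525×111×10³) = 2.099 mm; these oppose, so the net change is 1.3 mm (segment shortens).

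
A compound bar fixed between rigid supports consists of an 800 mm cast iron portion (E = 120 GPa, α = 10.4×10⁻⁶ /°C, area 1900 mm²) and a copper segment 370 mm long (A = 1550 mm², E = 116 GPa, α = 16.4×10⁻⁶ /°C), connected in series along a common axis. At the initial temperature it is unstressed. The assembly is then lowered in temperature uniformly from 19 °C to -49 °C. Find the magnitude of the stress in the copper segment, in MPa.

σ ≈ 113 MPa (tensile)

If the supports were absent, the total length change would be Σ αᵢΔT Lᵢ = 10.4×10⁻⁶×68×800 + 16.4×10⁻⁶×68×370 = 0.9784 mm.
Since the ends are fixed, an axial force P builds up, equal in every segment, with P · Σ Lᵢ/(AᵢEᵢ) = δ_free.
The series flexibility is Σ Lᵢ/(AᵢEᵢ) = 800/(1900×120×10³) + 370/(1550×116×10³) = 5.567×10⁻⁶ mm/N.
P = 0.9784 / 5.567×10⁻⁶ = 175800 N = 175.8 kN, tensile.
σ_{copper} = P / A = 175800 / 1550 = 113.4 MPa.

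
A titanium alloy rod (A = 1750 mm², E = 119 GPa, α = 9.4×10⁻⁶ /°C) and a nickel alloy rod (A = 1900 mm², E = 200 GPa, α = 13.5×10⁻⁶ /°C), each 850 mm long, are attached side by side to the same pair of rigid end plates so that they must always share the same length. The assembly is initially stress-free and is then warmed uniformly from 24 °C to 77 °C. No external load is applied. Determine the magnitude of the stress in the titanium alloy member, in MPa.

Both members must finish at the same length. With the larger α, the nickel alloy tends to over-expand; the plates restrain it, putting the nickel alloy in compression and the titanium alloy in tension. With no external load the two internal forces are equal and opposite, magnitude P.
Setting the final lengths equal and cancelling L: (α₁ − α₂)ΔT = P/(A₁E₁) + P/(A₂E₂).
|α₁ − α₂|·ΔT = 4.1×10⁻⁶ × 53 = 0.0002173.
1/(A₁E₁) + 1/(A₂E₂) = 1/(1750×119×10³) + 1/(1900×200×10³) = 7.433×10⁻⁹ N⁻¹.
So P = 0.0002173 / 7.433×10⁻⁹ = 29.23 kN.
σ_{titanium alloy} = P/A₁ = 29230/1750 = 16.7 MPa, tensile.

σ ≈ 16.7 MPa (tensile)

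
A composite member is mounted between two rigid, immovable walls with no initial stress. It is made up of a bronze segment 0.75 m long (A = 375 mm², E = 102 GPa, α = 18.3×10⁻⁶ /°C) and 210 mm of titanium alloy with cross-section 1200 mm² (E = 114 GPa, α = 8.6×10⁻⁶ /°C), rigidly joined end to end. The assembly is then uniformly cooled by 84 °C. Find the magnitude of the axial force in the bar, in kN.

P ≈ 61.7 kN (tensile)

If the supports were absent, the total length change would be Σ αᵢΔT Lᵢ = 18.3×10⁻⁶×84×750 + 8.6×10⁻⁶×84×210 = 1.305 mm.
The walls prevent any net length change, so an axial force P (same in every segment) develops. Compatibility: P · Σ Lᵢ/(AᵢEᵢ) = δ_free.
The series flexibility is Σ Lᵢ/(AᵢEᵢ) = 750/(375×102×10³) + 210/(1200×114×10³) = 2.114×10⁻⁵ mm/N.
Hence P = δ_free / Σ(L/AE) = 1.305/2.114×10⁻⁵ = 61.7 kN (tensile).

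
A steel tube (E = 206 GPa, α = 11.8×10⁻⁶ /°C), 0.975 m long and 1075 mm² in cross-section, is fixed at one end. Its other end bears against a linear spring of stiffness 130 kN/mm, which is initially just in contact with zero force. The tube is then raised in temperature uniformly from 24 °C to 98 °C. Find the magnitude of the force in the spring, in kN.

P ≈ 70.4 kN

Free thermal expansion: δ_free = αΔT L = 11.8×10⁻⁶ × 74 × 975 = 0.8514 mm.
With a force P in the spring, the elastic change of the tube is PL/(AE) and that of the spring is P/k; compatibility requires their sum to equal δ_free.
P [ L/(AE) + 1/k ] = δ_free → P [ 975/(1075×206×10³) + 1/(130×10³) ] = 0.8514.
P = 0.8514 / 1.21×10⁻⁵ = 70390 N.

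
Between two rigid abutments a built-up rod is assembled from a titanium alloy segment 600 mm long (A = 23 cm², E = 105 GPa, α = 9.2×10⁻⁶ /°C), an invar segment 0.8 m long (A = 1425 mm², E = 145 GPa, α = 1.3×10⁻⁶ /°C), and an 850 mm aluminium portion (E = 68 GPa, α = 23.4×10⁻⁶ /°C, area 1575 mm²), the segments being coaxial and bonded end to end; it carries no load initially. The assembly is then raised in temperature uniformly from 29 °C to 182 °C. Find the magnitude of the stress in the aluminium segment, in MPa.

σ ≈ 180 MPa (compressive)

With the walls removed the bar would change length by δ_free = Σ αᵢΔT Lᵢ = 9.2×10⁻⁶×153×600 + 1.3×10⁻⁶×153×800 + 23.4×10⁻⁶×153×850 = 4.047 mm.
The rigid supports impose zero overall length change; the single axial force P common to all segments must satisfy P Σ Lᵢ/(AᵢEᵢ) = δ_free.
The series flexibility is Σ Lᵢ/(AᵢEᵢ) = 600/(2300×105×10³) + 800/(1425×145×10³) + 850/(1575×68×10³) = 1.429×10⁻⁵ mm/N.
Hence P = δ_free / Σ(L/AE) = 4.047/1.429×10⁻⁵ = 283.1 kN (compressive).
σ_{aluminium} = P / A = 283100 / 1575 = 179.8 MPa.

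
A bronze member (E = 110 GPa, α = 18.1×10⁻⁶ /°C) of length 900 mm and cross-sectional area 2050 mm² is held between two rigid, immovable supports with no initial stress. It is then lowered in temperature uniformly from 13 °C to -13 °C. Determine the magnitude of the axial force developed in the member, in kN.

Full restraint means ε = 0, so the stress is σ = EαΔT = 110×10³ × 18.1×10⁻⁶ × 26 = 51.77 MPa.
Then P = σA = 51.77 × 2050 mm² = 106.1 kN, tensile.

P ≈ 106 kN (tensile)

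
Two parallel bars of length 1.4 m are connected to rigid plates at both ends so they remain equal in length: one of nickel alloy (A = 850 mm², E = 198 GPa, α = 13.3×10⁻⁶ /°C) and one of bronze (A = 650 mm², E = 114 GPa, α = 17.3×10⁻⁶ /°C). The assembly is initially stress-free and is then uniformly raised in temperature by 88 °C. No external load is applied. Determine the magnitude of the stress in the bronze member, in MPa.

σ ≈ 27.9 MPa (compressive)

The bronze has the larger α, so on heating it would change length more than the nickel alloy if both were free. The rigid plates force a common final length, so the bronze is put into compression and the nickel alloy into tension, with equal and opposite forces P (no external load).
Setting the final lengths equal and cancelling L: (α₁ − α₂)ΔT = P/(A₁E₁) + P/(A₂E₂).
|α₁ − α₂|·ΔT = 4×10⁻⁶ × 88 = 0.000352.
1/(A₁E₁) + 1/(A₂E₂) = 1/(850×198×10³) + 1/(650×114×10³) = 1.944×10⁻⁸ N⁻¹.
So P = 0.000352 / 1.944×10⁻⁸ = 18.11 kN.
σ_{bronze} = P/A₂ = 18110/650 = 27.86 MPa, compressive.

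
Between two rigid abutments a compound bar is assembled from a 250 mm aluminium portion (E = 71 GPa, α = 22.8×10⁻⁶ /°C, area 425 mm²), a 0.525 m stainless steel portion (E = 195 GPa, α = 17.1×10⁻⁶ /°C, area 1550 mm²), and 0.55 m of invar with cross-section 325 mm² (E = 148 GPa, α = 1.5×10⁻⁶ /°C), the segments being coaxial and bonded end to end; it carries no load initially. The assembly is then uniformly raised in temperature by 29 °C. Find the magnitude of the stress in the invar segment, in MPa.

σ ≈ 64.5 MPa (compressive)

Free thermal expansion of the whole bar: Σ αᵢΔT Lᵢ = 22.8×10⁻⁶×29×250 + 17.1×10⁻⁶×29×525 + 1.5×10⁻⁶×29×550 = 0.4496 mm.
Since the ends are fixed, an axial force P builds up, equal in every segment, with P · Σ Lᵢ/(AᵢEᵢ) = δ_free.
Σ Lᵢ/(AᵢEᵢ) = 250/(425×71×10³) + 525/(1550×195×10³) + 550/(325×148×10³) = 2.146×10⁻⁵ mm/N.
P = 0.4496 / 2.146×10⁻⁵ = 20950 N = 20.95 kN, compressive.
σ_{invar} = P / A = 20950 / 325 = 64.47 MPa.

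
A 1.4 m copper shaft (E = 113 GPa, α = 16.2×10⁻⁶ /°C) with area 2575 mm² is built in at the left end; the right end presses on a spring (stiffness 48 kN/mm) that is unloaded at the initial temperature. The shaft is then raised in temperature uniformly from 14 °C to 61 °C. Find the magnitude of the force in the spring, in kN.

P ≈ 41.6 kN

Free thermal expansion: δ_free = αΔT L = 16.2×10⁻⁶ × 47 × 1400 = 1.066 mm.
Let P be the compressive force at the spring. The shaft shortens elastically by PL/(AE) and the spring compresses by P/k; together these equal δ_free.
So P = δ_free / [L/(AE) + 1/k] = 1.066 / [ 1400/(2575×113×10³) + 1/(48×10³) ].
P = 1.066 / 2.564×10⁻⁵ = 41570 N.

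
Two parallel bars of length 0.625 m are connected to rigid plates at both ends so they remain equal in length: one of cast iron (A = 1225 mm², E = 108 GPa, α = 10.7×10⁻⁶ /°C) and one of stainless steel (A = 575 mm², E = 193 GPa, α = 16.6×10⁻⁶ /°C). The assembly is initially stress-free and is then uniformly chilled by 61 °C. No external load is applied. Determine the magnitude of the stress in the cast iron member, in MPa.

The stainless steel has the larger α, so on cooling it would change length more than the cast iron if both were free. The rigid plates force a common final length, so the stainless steel is put into tension and the cast iron into compression, with equal and opposite forces P (no external load).
Equating the net (thermal + elastic) strains gives |α₁ − α₂|·ΔT = P·[1/(A₁E₁) + 1/(A₂E₂)].
|α₁ − α₂|·ΔT = 5.9×10⁻⁶ × 61 = 0.0003599.
1/(A₁E₁) + 1/(A₂E₂) = 1/(1225×108×10³) + 1/(575×193×10³) = 1.657×10⁻⁸ N⁻¹.
P = 0.0003599 / 1.657×10⁻⁸ = 21720 N = 21.72 kN.
σ_{cast iron} = P/A₁ = 21720/1225 = 17.73 MPa, compressive.

σ ≈ 17.7 MPa (compressive)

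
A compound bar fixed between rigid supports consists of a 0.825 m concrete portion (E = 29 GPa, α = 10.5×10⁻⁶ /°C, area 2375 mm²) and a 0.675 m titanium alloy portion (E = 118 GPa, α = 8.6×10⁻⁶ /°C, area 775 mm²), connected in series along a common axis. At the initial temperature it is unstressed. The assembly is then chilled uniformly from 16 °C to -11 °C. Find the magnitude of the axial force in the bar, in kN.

With the walls removed the bar would change length by δ_free = Σ αᵢΔT Lᵢ = 10.5×10⁻⁶×27×825 + 8.6×10⁻⁶×27×675 = 0.3906 mm.
The walls prevent any net length change, so an axial force P (same in every segment) develops. Compatibility: P · Σ Lᵢ/(AᵢEᵢ) = δ_free.
Σ Lᵢ/(AᵢEᵢ) = 825/(2375×29×10³) + 675/(775×118×10³) = 1.936×10⁻⁵ mm/N.
Hence P = δ_free / Σ(L/AE) = 0.3906/1.936×10⁻⁵ = 20.18 kN (tensile).

P ≈ 20.2 kN (tensile)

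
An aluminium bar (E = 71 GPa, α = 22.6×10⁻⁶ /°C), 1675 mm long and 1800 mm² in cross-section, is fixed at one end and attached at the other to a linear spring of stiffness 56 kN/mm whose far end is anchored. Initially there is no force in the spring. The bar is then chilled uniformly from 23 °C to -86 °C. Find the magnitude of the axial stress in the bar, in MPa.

The unrestrained thermal change is αΔT L = 22.6×10⁻⁶ × 109 × 1675 = 4.126 mm.
Let P be the tensile force in the spring. The bar extends elastically by PL/(AE) and the spring stretches by P/k; together these equal δ_free.
P [ L/(AE) + 1/k ] = δ_free → P [ 1675/(1800×71×10³) + 1/(56×10³) ] = 4.126.
P = 4.126 / 3.096×10⁻⁵ = 133300 N.
σ = P/A = 133300/1800 = 74.03 MPa.

σ ≈ 74 MPa (tensile)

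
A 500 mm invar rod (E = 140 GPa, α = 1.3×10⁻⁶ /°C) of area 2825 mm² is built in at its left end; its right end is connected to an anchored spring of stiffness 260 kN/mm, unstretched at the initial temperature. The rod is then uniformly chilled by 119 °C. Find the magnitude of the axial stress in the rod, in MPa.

σ ≈ 5.36 MPa (tensile)

If the spring were absent the rod would shorten by αΔT L = 1.3×10⁻⁶ × 119 × 500 = 0.07735 mm.
With a force P in the spring, the elastic change of the rod is PL/(AE) and that of the spring is P/k; compatibility requires their sum to equal δ_free.
So P = δ_free / [L/(AE) + 1/k] = 0.07735 / [ 500/(2825×140×10³) + 1/(260×10³) ].
P = 0.07735 / 5.11×10⁻⁶ = 15140 N.
σ = P/A = 15140/2825 = 5.358 MPa.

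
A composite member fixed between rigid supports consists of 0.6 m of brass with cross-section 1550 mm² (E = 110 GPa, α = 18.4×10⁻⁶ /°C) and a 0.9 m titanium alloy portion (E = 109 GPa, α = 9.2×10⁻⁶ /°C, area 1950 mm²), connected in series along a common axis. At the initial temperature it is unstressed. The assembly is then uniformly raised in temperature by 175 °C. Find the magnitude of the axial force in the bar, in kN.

P ≈ 436 kN (compressive)

Free thermal expansion of the whole bar: Σ αᵢΔT Lᵢ = 18.4×10⁻⁶×175×600 + 9.2×10⁻⁶×175×900 = 3.381 mm.
The walls prevent any net length change, so an axial force P (same in every segment) develops. Compatibility: P · Σ Lᵢ/(AᵢEᵢ) = δ_free.
Σ Lᵢ/(AᵢEᵢ) = 600/(1550×110×10³) + 900/(1950×109×10³) = 7.753×10⁻⁶ mm/N.
P = 3.381 / 7.753×10⁻⁶ = 436100 N = 436.1 kN, compressive.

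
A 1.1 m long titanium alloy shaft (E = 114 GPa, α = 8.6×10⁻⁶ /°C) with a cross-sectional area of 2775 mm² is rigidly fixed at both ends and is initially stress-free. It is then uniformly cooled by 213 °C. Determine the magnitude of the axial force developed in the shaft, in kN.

P ≈ 579 kN (tensile)

Full restraint means ε = 0, so the stress is σ = EαΔT = 114×10³ × 8.6×10⁻⁶ × 213 = 208.8 MPa.
Axial force P = σA = 208.8 × 2775 = 579500 N = 579.5 kN, tensile.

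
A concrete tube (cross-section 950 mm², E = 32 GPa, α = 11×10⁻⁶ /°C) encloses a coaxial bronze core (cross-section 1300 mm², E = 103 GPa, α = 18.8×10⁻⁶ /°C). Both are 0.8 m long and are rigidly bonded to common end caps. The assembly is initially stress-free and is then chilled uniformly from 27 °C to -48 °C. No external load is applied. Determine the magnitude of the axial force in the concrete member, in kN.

P ≈ 14.5 kN (compressive in the concrete)

Both members must finish at the same length. With the larger α, the bronze tends to over-contract; the plates restrain it, putting the bronze in tension and the concrete in compression. With no external load the two internal forces are equal and opposite, magnitude P.
Compatibility of the two members (thermal + elastic change equal): (α₁ − α₂)ΔT = P·[1/(A₁E₁) + 1/(A₂E₂)].
|α₁ − α₂|·ΔT = 7.8×10⁻⁶ × 75 = 0.000585.
1/(A₁E₁) + 1/(A₂E₂) = 1/(950×32×10³) + 1/(1300×103×10³) = 4.036×10⁻⁸ N⁻¹.
P = 0.000585 / 4.036×10⁻⁸ = 14490 N = 14.49 kN.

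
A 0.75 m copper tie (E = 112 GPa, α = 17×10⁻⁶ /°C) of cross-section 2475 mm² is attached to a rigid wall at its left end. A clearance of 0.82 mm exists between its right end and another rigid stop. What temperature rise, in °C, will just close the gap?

ΔT ≈ 64.3 °C

Contact occurs when the free expansion equals the gap: αΔT L = 0.82 mm.
So ΔT = g/(αL) = 0.82/(17×10⁻⁶ × 750) = 64.31 °C.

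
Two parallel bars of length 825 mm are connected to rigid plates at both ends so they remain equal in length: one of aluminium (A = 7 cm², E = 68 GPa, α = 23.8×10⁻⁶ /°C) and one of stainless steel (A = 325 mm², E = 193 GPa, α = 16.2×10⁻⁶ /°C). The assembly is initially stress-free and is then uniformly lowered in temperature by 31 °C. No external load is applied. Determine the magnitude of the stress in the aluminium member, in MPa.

Equilibrium of a rigid end plate with no external load gives equal and opposite internal forces ±P in the two members. Since α_{aluminium} > α_{stainless steel}, cooling drives the aluminium into tension and the stainless steel into compression.
Setting the final lengths equal and cancelling L: (α₁ − α₂)ΔT = P/(A₁E₁) + P/(A₂E₂).
|α₁ − α₂|·ΔT = 7.6×10⁻⁶ × 31 = 0.0002356.
1/(A₁E₁) + 1/(A₂E₂) = 1/(700×68×10³) + 1/(325×193×10³) = 3.695×10⁻⁸ N⁻¹.
So P = 0.0002356 / 3.695×10⁻⁸ = 6.376 kN.
σ_{aluminium} = P/A₁ = 6376/700 = 9.109 MPa, tensile.

σ ≈ 9.11 MPa (tensile)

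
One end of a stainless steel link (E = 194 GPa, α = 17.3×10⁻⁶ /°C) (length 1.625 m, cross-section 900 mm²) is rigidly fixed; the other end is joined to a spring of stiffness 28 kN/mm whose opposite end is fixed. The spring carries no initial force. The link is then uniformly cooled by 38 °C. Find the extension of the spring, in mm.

δ ≈ 0.847 mm

If the spring were absent the link would shorten by αΔT L = 17.3×10⁻⁶ × 38 × 1625 = 1.068 mm.
With a force P in the spring, the elastic change of the link is PL/(AE) and that of the spring is P/k; compatibility requires their sum to equal δ_free.
P [ L/(AE) + 1/k ] = δ_free → P [ 1625/(900×194×10³) + 1/(28×10³) ] = 1.068.
P = 1.068 / 4.502×10⁻⁵ = 23730 N.
Spring extension = P/k = 23730/(28×10³) = 0.8474 mm.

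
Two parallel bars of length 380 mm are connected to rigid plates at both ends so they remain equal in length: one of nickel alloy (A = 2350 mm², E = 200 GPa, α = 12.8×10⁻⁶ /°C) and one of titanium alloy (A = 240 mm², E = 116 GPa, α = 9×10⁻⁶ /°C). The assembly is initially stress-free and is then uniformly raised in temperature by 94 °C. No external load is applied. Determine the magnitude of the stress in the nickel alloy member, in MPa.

σ ≈ 4 MPa (compressive)

Equilibrium of a rigid end plate with no external load gives equal and opposite internal forces ±P in the two members. Since α_{nickel alloy} > α_{titanium alloy}, heating drives the nickel alloy into compression and the titanium alloy into tension.
Compatibility of the two members (thermal + elastic change equal): (α₁ − α₂)ΔT = P·[1/(A₁E₁) + 1/(A₂E₂)].
|α₁ − α₂|·ΔT = 3.8×10⁻⁶ × 94 = 0.0003572.
1/(A₁E₁) + 1/(A₂E₂) = 1/(2350×200×10³) + 1/(240×116×10³) = 3.805×10⁻⁸ N⁻¹.
So P = 0.0003572 / 3.805×10⁻⁸ = 9.388 kN.
σ_{nickel alloy} = P/A₁ = 9388/2350 = 3.995 MPa, compressive.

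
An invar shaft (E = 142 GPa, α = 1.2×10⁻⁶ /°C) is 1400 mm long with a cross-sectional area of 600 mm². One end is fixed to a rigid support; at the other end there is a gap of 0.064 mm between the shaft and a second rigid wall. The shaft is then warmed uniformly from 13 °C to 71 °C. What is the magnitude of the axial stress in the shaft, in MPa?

σ ≈ 3.39 MPa (compressive)

If the wall were absent the shaft would grow by αΔT L = 1.2×10⁻⁶ × 58 × 1400 = 0.09744 mm.
This exceeds the 0.064 mm gap, so the wall pushes back. The portion of expansion that must be recovered elastically is δ_free − gap = 0.09744 − 0.064 = 0.03344 mm.
Compatibility: PL/(AE) = 0.03344 mm, so σ = P/A = E × (0.03344/1400) = 3.392 MPa.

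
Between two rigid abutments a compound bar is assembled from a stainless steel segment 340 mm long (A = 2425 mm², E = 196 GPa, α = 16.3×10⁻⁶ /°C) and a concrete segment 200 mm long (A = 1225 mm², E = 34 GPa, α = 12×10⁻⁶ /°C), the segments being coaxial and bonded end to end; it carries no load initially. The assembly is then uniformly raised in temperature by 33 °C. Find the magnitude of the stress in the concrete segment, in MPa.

With the walls removed the bar would change length by δ_free = Σ αᵢΔT Lᵢ = 16.3×10⁻⁶×33×340 + 12×10⁻⁶×33×200 = 0.2621 mm.
The walls prevent any net length change, so an axial force P (same in every segment) develops. Compatibility: P · Σ Lᵢ/(AᵢEᵢ) = δ_free.
The series flexibility is Σ Lᵢ/(AᵢEᵢ) = 340/(2425×196×10³) + 200/(1225×34×10³) = 5.517×10⁻⁶ mm/N.
Hence P = δ_free / Σ(L/AE) = 0.2621/5.517×10⁻⁶ = 47.5 kN (compressive).
σ_{concrete} = P / A = 47500 / 1225 = 38.78 MPa.

σ ≈ 38.8 MPa (compressive)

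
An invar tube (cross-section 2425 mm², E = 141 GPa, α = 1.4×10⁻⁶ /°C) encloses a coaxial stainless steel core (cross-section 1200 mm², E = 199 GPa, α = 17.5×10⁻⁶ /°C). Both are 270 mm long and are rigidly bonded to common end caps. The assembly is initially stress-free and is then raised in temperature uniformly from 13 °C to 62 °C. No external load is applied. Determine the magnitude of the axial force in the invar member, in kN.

P ≈ 111 kN (tensile in the invar)

Both members must finish at the same length. With the larger α, the stainless steel tends to over-expand; the plates restrain it, putting the stainless steel in compression and the invar in tension. With no external load the two internal forces are equal and opposite, magnitude P.
Equating the net (thermal + elastic) strains gives |α₁ − α₂|·ΔT = P·[1/(A₁E₁) + 1/(A₂E₂)].
|α₁ − α₂|·ΔT = 16.1×10⁻⁶ × 49 = 0.0007889.
1/(A₁E₁) + 1/(A₂E₂) = 1/(2425×141×10³) + 1/(1200×199×10³) = 7.112×10⁻⁹ N⁻¹.
So P = 0.0007889 / 7.112×10⁻⁹ = 110.9 kN.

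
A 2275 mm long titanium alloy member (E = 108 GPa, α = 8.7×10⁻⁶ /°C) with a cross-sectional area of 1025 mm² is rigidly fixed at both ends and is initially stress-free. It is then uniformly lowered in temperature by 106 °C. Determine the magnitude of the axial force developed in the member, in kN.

The ends cannot move, so σ = EαΔT = 108×10³ × 8.7×10⁻⁶ × 106 = 99.6 MPa.
Axial force P = σA = 99.6 × 1025 = 102100 N = 102.1 kN, tensile.

P ≈ 102 kN (tensile)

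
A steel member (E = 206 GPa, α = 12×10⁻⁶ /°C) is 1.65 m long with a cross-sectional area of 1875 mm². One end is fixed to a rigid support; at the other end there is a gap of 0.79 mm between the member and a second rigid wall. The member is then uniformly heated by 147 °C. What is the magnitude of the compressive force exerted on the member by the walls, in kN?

Free thermal elongation = αΔT L = 12×10⁻⁶ × 147 × 1650 = 2.911 mm.
After closing the 0.79 mm clearance, 2.911 − 0.79 = 2.121 mm of expansion remains to be suppressed by the wall.
Compatibility: PL/(AE) = 2.121 mm, so σ = P/A = E × (2.121/1650) = 264.8 MPa.
Force on the wall = σA = 264.8 × 1875 mm² = 496.4 kN.

P ≈ 496 kN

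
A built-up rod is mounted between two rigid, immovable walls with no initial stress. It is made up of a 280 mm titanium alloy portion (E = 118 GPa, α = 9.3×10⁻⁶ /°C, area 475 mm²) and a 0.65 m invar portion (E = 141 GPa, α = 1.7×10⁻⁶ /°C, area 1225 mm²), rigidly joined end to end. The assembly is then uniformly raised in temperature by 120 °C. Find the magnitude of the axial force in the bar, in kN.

P ≈ 50.8 kN (compressive)

With the walls removed the bar would change length by δ_free = Σ αᵢΔT Lᵢ = 9.3×10⁻⁶×120×280 + 1.7×10⁻⁶×120×650 = 0.4451 mm.
Since the ends are fixed, an axial force P builds up, equal in every segment, with P · Σ Lᵢ/(AᵢEᵢ) = δ_free.
The series flexibility is Σ Lᵢ/(AᵢEᵢ) = 280/(475×118×10³) + 650/(1225×141×10³) = 8.759×10⁻⁶ mm/N.
P = 0.4451 / 8.759×10⁻⁶ = 50820 N = 50.82 kN, compressive.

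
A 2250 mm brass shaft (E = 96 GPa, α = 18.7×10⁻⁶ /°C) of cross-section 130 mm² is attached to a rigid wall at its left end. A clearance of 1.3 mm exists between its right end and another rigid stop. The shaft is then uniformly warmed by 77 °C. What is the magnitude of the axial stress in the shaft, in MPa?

If the wall were absent the shaft would grow by αΔT L = 18.7×10⁻⁶ × 77 × 2250 = 3.24 mm.
This exceeds the 1.3 mm gap, so the wall pushes back. The portion of expansion that must be recovered elastically is δ_free − gap = 3.24 − 1.3 = 1.94 mm.
So σ = E(δ_free − g)/L = 96×10³ × 1.94/2250 = 82.76 MPa.

σ ≈ 82.8 MPa (compressive)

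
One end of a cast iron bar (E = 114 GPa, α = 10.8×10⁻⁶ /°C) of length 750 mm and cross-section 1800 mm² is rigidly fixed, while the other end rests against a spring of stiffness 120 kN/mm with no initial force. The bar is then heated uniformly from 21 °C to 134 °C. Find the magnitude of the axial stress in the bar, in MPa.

If the spring were absent the bar would lengthen by αΔT L = 10.8×10⁻⁶ × 113 × 750 = 0.9153 mm.
Let P be the compressive force at the spring. The bar shortens elastically by PL/(AE) and the spring compresses by P/k; together these equal δ_free.
P [ L/(AE) + 1/k ] = δ_free → P [ 750/(1800×114×10³) + 1/(120×10³) ] = 0.9153.
P = 0.9153 / 1.199×10⁻⁵ = 76350 N.
σ = P/A = 76350/1800 = 42.42 MPa.

σ ≈ 42.4 MPa (compressive)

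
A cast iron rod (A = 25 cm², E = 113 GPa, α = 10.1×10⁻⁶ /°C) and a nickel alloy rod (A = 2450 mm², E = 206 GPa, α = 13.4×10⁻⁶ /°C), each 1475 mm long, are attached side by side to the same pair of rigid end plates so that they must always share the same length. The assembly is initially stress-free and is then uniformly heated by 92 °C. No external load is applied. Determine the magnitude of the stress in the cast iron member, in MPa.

Equilibrium of a rigid end plate with no external load gives equal and opposite internal forces ±P in the two members. Since α_{nickel alloy} > α_{cast iron}, heating drives the nickel alloy into compression and the cast iron into tension.
Equating the net (thermal + elastic) strains gives |α₁ − α₂|·ΔT = P·[1/(A₁E₁) + 1/(A₂E₂)].
|α₁ − α₂|·ΔT = 3.3×10⁻⁶ × 92 = 0.0003036.
1/(A₁E₁) + 1/(A₂E₂) = 1/(2500×113×10³) + 1/(2450×206×10³) = 5.521×10⁻⁹ N⁻¹.
So P = 0.0003036 / 5.521×10⁻⁹ = 54.99 kN.
σ_{cast iron} = P/A₁ = 54990/2500 = 22 MPa, tensile.

σ ≈ 22 MPa (tensile)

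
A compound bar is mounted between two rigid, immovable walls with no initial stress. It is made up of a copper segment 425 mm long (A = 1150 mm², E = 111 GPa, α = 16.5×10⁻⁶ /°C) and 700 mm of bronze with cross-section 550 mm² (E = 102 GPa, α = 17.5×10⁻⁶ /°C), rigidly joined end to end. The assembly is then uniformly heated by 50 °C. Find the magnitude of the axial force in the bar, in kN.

Free thermal expansion of the whole bar: Σ αᵢΔT Lᵢ = 16.5×10⁻⁶×50×425 + 17.5×10⁻⁶×50×700 = 0.9631 mm.
The rigid supports impose zero overall length change; the single axial force P common to all segments must satisfy P Σ Lᵢ/(AᵢEᵢ) = δ_free.
The series flexibility is Σ Lᵢ/(AᵢEᵢ) = 425/(1150×111×10³) + 700/(550×102×10³) = 1.581×10⁻⁵ mm/N.
P = 0.9631 / 1.581×10⁻⁵ = 60930 N = 60.93 kN, compressive.

P ≈ 60.9 kN (compressive)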